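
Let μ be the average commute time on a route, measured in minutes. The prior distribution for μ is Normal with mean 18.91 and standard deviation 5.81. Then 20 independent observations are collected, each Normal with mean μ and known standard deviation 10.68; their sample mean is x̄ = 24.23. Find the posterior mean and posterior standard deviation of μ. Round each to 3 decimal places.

Posterior mean ≈ 23.461; posterior SD ≈ 2.209

Prior precision 1/τ₀² = 1/5.81² = 0.0296243; data precision n/σ² = 20/10.68² = 0.175343.
Posterior precision = 0.0296243 + 0.175343 = 0.204967, giving posterior SD = 1/√0.204967 = 2.209.
Posterior mean = (0.0296243·18.91 + 0.175343·24.23) / 0.204967 = 23.461.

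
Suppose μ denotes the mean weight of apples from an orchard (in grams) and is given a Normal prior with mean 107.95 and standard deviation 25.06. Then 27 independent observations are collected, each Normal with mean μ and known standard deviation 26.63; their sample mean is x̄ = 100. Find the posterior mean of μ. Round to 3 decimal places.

With known σ, the Normal prior is conjugate. Weight on the data is w = (n/σ²)/(n/σ² + 1/τ₀²) = 0.0380734/(0.0380734+0.00159235) = 0.95986.
Posterior mean = w·x̄ + (1−w)·μ₀ = 0.95986·100 + 0.040144·107.95 = 100.319.

Posterior mean ≈ 100.319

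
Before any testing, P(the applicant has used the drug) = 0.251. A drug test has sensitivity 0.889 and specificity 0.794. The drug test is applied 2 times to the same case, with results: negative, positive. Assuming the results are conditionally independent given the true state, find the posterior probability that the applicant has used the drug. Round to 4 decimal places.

With H the event that the applicant has used the drug, the joint likelihood of the observed sequence is P(data|H) = 0.111·0.889 = 0.098679 and P(data|¬H) = 0.794·0.206 = 0.16356.
Bayes: P(H|data) = 0.251·0.098679 / (0.251·0.098679 + 0.749·0.16356) = 0.024768/0.14728 = 0.1682.

Posterior P(H) ≈ 0.1682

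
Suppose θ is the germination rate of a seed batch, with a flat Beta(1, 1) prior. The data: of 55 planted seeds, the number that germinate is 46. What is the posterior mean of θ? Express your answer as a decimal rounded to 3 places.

Observing 46 successes and 9 failures updates Beta(1, 1) by adding the success and failure counts to the two shape parameters: α = 1+46 = 47, β = 1+9 = 10.
E[θ | data] = 47/(47+10) = 0.825.

Posterior mean ≈ 0.825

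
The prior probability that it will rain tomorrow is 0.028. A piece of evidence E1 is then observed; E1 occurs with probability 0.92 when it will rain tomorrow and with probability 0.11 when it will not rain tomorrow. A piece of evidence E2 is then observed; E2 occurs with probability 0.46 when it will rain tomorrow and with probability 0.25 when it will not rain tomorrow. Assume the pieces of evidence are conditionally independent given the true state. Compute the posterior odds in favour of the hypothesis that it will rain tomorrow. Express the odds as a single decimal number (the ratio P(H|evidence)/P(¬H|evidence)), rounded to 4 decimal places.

Posterior odds ≈ 0.4433

Prior odds = 0.028/(1−0.028) = 0.028807.
Likelihood ratio for E1 = 0.92/0.11 = 8.3636.
Likelihood ratio for E2 = 0.46/0.25 = 1.8400.
Posterior odds = prior odds × LR₁ × LR₂ = 0.44331.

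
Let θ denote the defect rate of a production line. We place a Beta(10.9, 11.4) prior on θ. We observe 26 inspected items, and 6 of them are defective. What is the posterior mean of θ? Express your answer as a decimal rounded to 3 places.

Posterior mean ≈ 0.350

The binomial likelihood is conjugate to the Beta prior: with 6 successes and 20 failures, the posterior is Beta(10.9+6, 11.4+20) = Beta(16.9, 31.4).
E[θ | data] = 16.9/(16.9+31.4) = 0.350.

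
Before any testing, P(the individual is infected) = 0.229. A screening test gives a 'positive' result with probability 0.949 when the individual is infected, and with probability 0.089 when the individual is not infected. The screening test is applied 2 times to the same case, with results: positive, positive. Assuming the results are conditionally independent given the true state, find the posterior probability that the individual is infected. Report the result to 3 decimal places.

Let H be the event that the individual is infected; start with P(H) = 0.229. P('positive'|H) = 0.949, P('positive'|¬H) = 0.089.
Update on result 1 ('positive'): P(H) ← 0.949·0.2290 / (0.949·0.2290 + 0.089·0.7710) = 0.21732/0.28594 = 0.7600.
Update on result 2 ('positive'): P(H) ← 0.949·0.7600 / (0.949·0.7600 + 0.089·0.2400) = 0.72126/0.74262 = 0.9712.

Posterior P(H) ≈ 0.971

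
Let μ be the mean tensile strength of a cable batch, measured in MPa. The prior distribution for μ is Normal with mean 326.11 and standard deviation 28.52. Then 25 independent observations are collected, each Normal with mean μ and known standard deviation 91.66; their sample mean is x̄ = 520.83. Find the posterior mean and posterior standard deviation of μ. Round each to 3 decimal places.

Prior precision 1/τ₀² = 1/28.52² = 0.00122942; data precision n/σ² = 25/91.66² = 0.00297564.
Posterior precision = 0.00122942 + 0.00297564 = 0.00420506, giving posterior SD = 1/√0.00420506 = 15.421.
Posterior mean = (0.00122942·326.11 + 0.00297564·520.83) / 0.00420506 = 463.900.

Posterior mean ≈ 463.900; posterior SD ≈ 15.421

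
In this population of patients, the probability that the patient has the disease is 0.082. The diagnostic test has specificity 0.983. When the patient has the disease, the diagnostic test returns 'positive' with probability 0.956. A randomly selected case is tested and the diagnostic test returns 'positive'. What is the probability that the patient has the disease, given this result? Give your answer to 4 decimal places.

Write H for 'the patient has the disease'. Prior odds H:¬H = 0.082/0.918 = 0.089325. For the 'positive' outcome, the likelihood ratio is 0.956/0.017 = 56.235.
Posterior odds = 0.089325 × 56.235 = 5.0232, so P(H|E) = 5.0232/(1+5.0232) = 0.8340.

P(H | E) ≈ 0.8340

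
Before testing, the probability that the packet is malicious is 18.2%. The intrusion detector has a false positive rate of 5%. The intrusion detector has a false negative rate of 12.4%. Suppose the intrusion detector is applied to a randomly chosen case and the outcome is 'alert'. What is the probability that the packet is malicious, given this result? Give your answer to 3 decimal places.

Let H be the event that the packet is malicious. P(H) = 0.182, so P(¬H) = 0.818. With E the 'alert' result, P(E|H) = 0.876 and P(E|¬H) = 0.05.
P(E) = 0.876·0.182 + 0.05·0.818 = 0.15943 + 0.040900 = 0.20033.
By Bayes' theorem, P(H|E) = 0.15943 / 0.20033 = 0.796.

P(H | E) ≈ 0.796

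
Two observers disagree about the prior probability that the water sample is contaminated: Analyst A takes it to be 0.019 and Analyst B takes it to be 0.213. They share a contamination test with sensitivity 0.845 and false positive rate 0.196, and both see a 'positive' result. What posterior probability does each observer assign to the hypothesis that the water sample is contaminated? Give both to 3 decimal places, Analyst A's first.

Analyst A: 0.077; Analyst B: 0.538

The likelihood ratio for a 'positive' result is 0.845/0.196 = 4.3112.
Analyst A: prior odds 0.019/0.981 = 0.019368; posterior odds 0.083500; posterior probability 0.077.
Analyst B: prior odds 0.213/0.787 = 0.27065; posterior odds 1.1668; posterior probability 0.538.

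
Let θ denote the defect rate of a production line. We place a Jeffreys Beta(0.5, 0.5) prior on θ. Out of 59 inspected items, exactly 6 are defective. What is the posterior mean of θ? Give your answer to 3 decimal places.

Observing 6 successes and 53 failures updates Beta(0.5, 0.5) by adding the success and failure counts to the two shape parameters: α = 0.5+6 = 6.5, β = 0.5+53 = 53.5.
E[θ | data] = 6.5/(6.5+53.5) = 0.108.

Posterior mean ≈ 0.108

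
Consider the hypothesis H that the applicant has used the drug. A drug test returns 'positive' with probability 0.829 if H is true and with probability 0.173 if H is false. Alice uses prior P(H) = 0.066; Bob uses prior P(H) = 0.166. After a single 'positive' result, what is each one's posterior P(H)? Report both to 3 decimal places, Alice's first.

Alice: 0.253; Bob: 0.488

P('+'|H) = 0.829, P('+'|¬H) = 0.173.
Alice: numerator 0.829·0.066 = 0.054714; evidence = 0.054714+0.173·0.934 = 0.21630; posterior = 0.253.
Bob: numerator 0.829·0.166 = 0.13761; evidence = 0.13761+0.173·0.834 = 0.28190; posterior = 0.488.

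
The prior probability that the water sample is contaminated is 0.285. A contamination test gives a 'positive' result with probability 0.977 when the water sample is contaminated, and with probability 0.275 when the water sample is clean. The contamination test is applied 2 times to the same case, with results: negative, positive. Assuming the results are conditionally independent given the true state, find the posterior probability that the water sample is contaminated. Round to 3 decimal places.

With H the event that the water sample is contaminated, the joint likelihood of the observed sequence is P(data|H) = 0.023·0.977 = 0.022471 and P(data|¬H) = 0.725·0.275 = 0.19937.
Bayes: P(H|data) = 0.285·0.022471 / (0.285·0.022471 + 0.715·0.19937) = 0.0064042/0.14896 = 0.0430.

Posterior P(H) ≈ 0.043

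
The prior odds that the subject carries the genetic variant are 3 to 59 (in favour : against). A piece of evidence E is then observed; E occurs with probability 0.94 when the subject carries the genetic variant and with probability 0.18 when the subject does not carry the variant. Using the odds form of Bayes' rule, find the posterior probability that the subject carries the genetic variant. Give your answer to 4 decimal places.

Prior odds = 3/59 = 0.050847. In log-odds, ln(0.050847) = -2.9789.
Add log likelihood ratio: ln(5.2222) = 1.6529.
Posterior log-odds = -1.3260, so posterior odds = exp(-1.3260) = 0.26554. Converting, P(H|E) = 0.26554/1.2655 = 0.2098.

Posterior probability ≈ 0.2098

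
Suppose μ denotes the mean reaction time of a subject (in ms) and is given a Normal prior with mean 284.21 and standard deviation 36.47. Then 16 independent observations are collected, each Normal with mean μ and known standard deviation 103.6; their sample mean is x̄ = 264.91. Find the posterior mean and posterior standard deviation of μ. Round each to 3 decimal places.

Posterior mean ≈ 271.380; posterior SD ≈ 21.117

Prior precision 1/τ₀² = 1/36.47² = 0.00075185; data precision n/σ² = 16/103.6² = 0.00149074.
Posterior precision = 0.00075185 + 0.00149074 = 0.00224258, giving posterior SD = 1/√0.00224258 = 21.117.
Posterior mean = (0.00075185·284.21 + 0.00149074·264.91) / 0.00224258 = 271.380.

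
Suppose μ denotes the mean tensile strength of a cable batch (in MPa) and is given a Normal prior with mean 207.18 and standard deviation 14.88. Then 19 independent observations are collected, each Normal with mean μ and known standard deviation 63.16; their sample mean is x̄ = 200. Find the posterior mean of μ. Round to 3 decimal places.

Prior precision 1/τ₀² = 1/14.88² = 0.00451642; data precision n/σ² = 19/63.16² = 0.00476288.
Posterior precision = 0.00451642 + 0.00476288 = 0.00927929.
Posterior mean = (0.00451642·207.18 + 0.00476288·200) / 0.00927929 = 203.495.

Posterior mean ≈ 203.495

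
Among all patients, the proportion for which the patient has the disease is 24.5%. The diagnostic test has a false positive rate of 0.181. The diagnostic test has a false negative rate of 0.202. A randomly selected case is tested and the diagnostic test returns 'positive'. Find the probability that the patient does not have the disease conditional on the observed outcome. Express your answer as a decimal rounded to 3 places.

P(¬H | E) ≈ 0.411

Let H be the event that the patient has the disease. P(H) = 0.245, so P(¬H) = 0.755. With E the 'positive' result, P(E|H) = 0.798 and P(E|¬H) = 0.181.
P(E) = 0.798·0.245 + 0.181·0.755 = 0.19551 + 0.13665 = 0.33217.
By Bayes' theorem, P(H|E) = 0.19551 / 0.33217 = 0.589. Hence P(¬H|E) = 1 − 0.589 = 0.411.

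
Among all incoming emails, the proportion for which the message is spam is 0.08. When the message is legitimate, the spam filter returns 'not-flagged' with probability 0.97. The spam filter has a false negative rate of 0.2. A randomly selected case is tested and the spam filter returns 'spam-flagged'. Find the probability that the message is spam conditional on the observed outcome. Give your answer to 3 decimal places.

Write H for 'the message is spam'. Prior odds H:¬H = 0.08/0.92 = 0.086957. For the 'spam-flagged' outcome, the likelihood ratio is 0.8/0.03 = 26.667.
Posterior odds = 0.086957 × 26.667 = 2.3188, so P(H|E) = 2.3188/(1+2.3188) = 0.699.

P(H | E) ≈ 0.699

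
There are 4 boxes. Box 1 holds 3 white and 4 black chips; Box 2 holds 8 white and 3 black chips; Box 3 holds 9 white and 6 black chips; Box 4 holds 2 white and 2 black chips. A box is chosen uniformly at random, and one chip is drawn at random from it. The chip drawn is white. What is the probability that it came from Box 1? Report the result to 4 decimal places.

Tabulate prior·likelihood by source: [1] prior 0.25, lik 0.4286, product 0.1071; [2] prior 0.25, lik 0.7273, product 0.1818; [3] prior 0.25, lik 0.6, product 0.1500; [4] prior 0.25, lik 0.5, product 0.1250.
Normalizing constant = 0.56396; the posterior for Box 1 is its product over the sum, 0.1071/0.56396 = 0.1900.

Posterior probability ≈ 0.1900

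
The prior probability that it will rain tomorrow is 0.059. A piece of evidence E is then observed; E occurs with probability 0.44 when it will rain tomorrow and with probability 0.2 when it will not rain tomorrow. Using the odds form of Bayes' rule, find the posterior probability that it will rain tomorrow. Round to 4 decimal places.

Prior odds = 0.059/(1−0.059) = 0.062699.
Likelihood ratio for E = 0.44/0.2 = 2.2000.
Posterior odds = prior odds × LR = 0.13794.
Posterior probability = odds/(1+odds) = 0.13794/1.1379 = 0.1212.

Posterior probability ≈ 0.1212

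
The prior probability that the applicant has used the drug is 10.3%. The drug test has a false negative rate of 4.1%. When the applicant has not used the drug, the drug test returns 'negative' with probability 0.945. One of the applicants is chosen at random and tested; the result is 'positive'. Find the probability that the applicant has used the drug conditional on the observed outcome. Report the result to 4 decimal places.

P(H | E) ≈ 0.6669

Write H for 'the applicant has used the drug'. Prior odds H:¬H = 0.103/0.897 = 0.11483. For the 'positive' outcome, the likelihood ratio is 0.959/0.055 = 17.436.
Posterior odds = 0.11483 × 17.436 = 2.0022, so P(H|E) = 2.0022/(1+2.0022) = 0.6669.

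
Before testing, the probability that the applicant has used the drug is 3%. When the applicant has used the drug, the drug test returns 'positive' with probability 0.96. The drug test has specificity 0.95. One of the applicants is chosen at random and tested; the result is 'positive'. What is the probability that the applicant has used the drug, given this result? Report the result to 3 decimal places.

Let H be the event that the applicant has used the drug. P(H) = 0.03, so P(¬H) = 0.97. With E the 'positive' result, P(E|H) = 0.96 and P(E|¬H) = 0.05.
P(E) = 0.96·0.03 + 0.05·0.97 = 0.028800 + 0.048500 = 0.077300.
By Bayes' theorem, P(H|E) = 0.028800 / 0.077300 = 0.373.

P(H | E) ≈ 0.373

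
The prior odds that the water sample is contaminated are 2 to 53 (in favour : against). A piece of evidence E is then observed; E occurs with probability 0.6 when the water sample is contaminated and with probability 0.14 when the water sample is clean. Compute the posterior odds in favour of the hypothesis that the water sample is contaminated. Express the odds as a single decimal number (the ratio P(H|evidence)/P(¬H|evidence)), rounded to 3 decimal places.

Prior odds = 2/53 = 0.037736. In log-odds, ln(0.037736) = -3.2771.
Add log likelihood ratio: ln(4.2857) = 1.4553.
Posterior log-odds = -1.8219, so posterior odds = exp(-1.8219) = 0.16173.

Posterior odds ≈ 0.162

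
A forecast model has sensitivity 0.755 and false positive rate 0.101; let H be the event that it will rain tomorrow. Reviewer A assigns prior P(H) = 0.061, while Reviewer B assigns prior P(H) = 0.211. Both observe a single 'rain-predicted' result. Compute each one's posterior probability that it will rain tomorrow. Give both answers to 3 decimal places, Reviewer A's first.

The likelihood ratio for a 'rain-predicted' result is 0.755/0.101 = 7.4752.
Reviewer A: prior odds 0.061/0.939 = 0.064963; posterior odds 0.48561; posterior probability 0.327.
Reviewer B: prior odds 0.211/0.789 = 0.26743; posterior odds 1.9991; posterior probability 0.667.

Reviewer A: 0.327; Reviewer B: 0.667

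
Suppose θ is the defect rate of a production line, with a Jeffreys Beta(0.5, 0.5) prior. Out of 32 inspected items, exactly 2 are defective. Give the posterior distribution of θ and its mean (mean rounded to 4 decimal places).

The binomial likelihood is conjugate to the Beta prior: with 2 successes and 30 failures, the posterior is Beta(0.5+2, 0.5+30) = Beta(2.5, 30.5).
E[θ | data] = 2.5/(2.5+30.5) = 0.0758.

Posterior: Beta(2.5, 30.5); mean ≈ 0.0758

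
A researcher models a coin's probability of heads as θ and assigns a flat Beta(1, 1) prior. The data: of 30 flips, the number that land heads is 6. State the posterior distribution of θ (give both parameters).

Posterior: Beta(7, 25)

Observing 6 successes and 24 failures updates Beta(1, 1) by adding the success and failure counts to the two shape parameters: α = 1+6 = 7, β = 1+24 = 25.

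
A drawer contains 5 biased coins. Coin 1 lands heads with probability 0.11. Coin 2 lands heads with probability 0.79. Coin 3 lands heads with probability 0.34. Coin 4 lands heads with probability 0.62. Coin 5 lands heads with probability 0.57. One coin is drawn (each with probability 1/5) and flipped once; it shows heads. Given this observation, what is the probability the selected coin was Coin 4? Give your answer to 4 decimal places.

P(heads|C1) = 0.11; P(heads|C2) = 0.79; P(heads|C3) = 0.34; P(heads|C4) = 0.62; P(heads|C5) = 0.57.
Prior × likelihood for each source: 0.2·0.11=0.02200, 0.2·0.79=0.1580, 0.2·0.34=0.06800, 0.2·0.62=0.1240, 0.2·0.57=0.1140. Summing gives P(heads) = 0.48600.
P(Coin 4 | heads) = 0.1240 / 0.48600 = 0.2551.

Posterior probability ≈ 0.2551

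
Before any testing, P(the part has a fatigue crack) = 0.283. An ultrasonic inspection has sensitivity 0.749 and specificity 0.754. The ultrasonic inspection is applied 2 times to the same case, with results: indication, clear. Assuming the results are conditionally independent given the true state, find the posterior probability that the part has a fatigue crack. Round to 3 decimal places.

Posterior P(H) ≈ 0.286

With H the event that the part has a fatigue crack, the joint likelihood of the observed sequence is P(data|H) = 0.749·0.251 = 0.18800 and P(data|¬H) = 0.246·0.754 = 0.18548.
Bayes: P(H|data) = 0.283·0.18800 / (0.283·0.18800 + 0.717·0.18548) = 0.053204/0.18620 = 0.2857.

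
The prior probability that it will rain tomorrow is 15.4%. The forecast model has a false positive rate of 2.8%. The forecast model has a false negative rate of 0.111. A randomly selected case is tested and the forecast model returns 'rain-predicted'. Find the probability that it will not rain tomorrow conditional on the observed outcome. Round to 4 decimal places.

P(¬H | E) ≈ 0.1475

Write H for 'it will rain tomorrow'. Prior odds H:¬H = 0.154/0.846 = 0.18203. For the 'rain-predicted' outcome, the likelihood ratio is 0.889/0.028 = 31.750.
Posterior odds = 0.18203 × 31.750 = 5.7796, so P(H|E) = 5.7796/(1+5.7796) = 0.8525. Then P(¬H|E) = 1 − 0.8525 = 0.1475.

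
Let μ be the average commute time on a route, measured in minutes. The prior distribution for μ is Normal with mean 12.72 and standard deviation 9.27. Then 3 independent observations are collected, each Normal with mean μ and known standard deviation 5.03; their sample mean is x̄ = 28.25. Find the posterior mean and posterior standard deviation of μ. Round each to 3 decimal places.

Posterior mean ≈ 26.862; posterior SD ≈ 2.771

Prior precision 1/τ₀² = 1/9.27² = 0.0116370; data precision n/σ² = 3/5.03² = 0.118573.
Posterior precision = 0.0116370 + 0.118573 = 0.130210, giving posterior SD = 1/√0.130210 = 2.771.
Posterior mean = (0.0116370·12.72 + 0.118573·28.25) / 0.130210 = 26.862.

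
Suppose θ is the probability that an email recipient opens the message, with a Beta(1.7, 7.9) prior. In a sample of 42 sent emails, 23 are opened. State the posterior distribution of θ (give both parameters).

Posterior: Beta(24.7, 26.9)

The binomial likelihood is conjugate to the Beta prior: with 23 successes and 19 failures, the posterior is Beta(1.7+23, 7.9+19) = Beta(24.7, 26.9).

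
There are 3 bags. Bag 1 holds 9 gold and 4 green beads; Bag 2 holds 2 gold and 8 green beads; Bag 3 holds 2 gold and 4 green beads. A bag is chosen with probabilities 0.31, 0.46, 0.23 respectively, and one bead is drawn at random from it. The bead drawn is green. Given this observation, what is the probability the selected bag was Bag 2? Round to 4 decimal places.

P(green|Bag 1) = 0.3077; P(green|Bag 2) = 0.8; P(green|Bag 3) = 0.6667.
Prior × likelihood for each source: 0.31·0.3077=0.09538, 0.46·0.8=0.3680, 0.23·0.6667=0.1533. Summing gives P(green) = 0.61672.
P(Bag 2 | green) = 0.3680 / 0.61672 = 0.5967.

Posterior probability ≈ 0.5967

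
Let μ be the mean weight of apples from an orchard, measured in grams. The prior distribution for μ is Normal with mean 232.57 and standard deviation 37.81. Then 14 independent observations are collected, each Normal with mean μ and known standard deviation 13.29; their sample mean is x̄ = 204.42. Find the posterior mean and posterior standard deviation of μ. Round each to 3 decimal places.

Posterior mean ≈ 204.666; posterior SD ≈ 3.536

Prior precision 1/τ₀² = 1/37.81² = 0.00069950; data precision n/σ² = 14/13.29² = 0.0792644.
Posterior precision = 0.00069950 + 0.0792644 = 0.0799639, giving posterior SD = 1/√0.0799639 = 3.536.
Posterior mean = (0.00069950·232.57 + 0.0792644·204.42) / 0.0799639 = 204.666.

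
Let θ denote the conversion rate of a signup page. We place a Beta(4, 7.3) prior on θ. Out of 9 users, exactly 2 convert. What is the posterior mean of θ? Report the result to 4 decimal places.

Observing 2 successes and 7 failures updates Beta(4, 7.3) by adding the success and failure counts to the two shape parameters: α = 4+2 = 6, β = 7.3+7 = 14.3.
E[θ | data] = 6/(6+14.3) = 0.2956.

Posterior mean ≈ 0.2956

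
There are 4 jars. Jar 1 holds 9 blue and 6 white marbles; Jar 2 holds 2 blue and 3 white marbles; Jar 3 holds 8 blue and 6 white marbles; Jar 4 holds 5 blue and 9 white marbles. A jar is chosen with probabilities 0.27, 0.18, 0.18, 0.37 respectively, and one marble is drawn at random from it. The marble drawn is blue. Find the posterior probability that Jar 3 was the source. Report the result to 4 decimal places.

P(blue|Jar 1) = 0.6; P(blue|Jar 2) = 0.4; P(blue|Jar 3) = 0.5714; P(blue|Jar 4) = 0.3571.
Prior × likelihood for each source: 0.27·0.6=0.1620, 0.18·0.4=0.07200, 0.18·0.5714=0.1029, 0.37·0.3571=0.1321. Summing gives P(blue) = 0.46900.
P(Jar 3 | blue) = 0.1029 / 0.46900 = 0.2193.

Posterior probability ≈ 0.2193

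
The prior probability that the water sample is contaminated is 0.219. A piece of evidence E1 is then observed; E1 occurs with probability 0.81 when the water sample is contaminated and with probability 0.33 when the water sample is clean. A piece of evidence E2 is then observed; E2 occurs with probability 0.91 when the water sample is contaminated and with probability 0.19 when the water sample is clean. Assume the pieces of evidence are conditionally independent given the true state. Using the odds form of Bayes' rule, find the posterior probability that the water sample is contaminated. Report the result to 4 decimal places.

Posterior probability ≈ 0.7673

Prior odds = 0.219/(1−0.219) = 0.28041.
Likelihood ratio for E1 = 0.81/0.33 = 2.4545.
Likelihood ratio for E2 = 0.91/0.19 = 4.7895.
Posterior odds = prior odds × LR₁ × LR₂ = 3.2965.
Posterior probability = odds/(1+odds) = 3.2965/4.2965 = 0.7673.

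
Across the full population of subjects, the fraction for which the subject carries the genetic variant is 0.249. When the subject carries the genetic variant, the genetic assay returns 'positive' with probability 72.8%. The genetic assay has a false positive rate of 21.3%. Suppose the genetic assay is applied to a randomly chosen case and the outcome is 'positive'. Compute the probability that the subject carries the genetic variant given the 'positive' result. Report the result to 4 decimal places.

Write H for 'the subject carries the genetic variant'. Prior odds H:¬H = 0.249/0.751 = 0.33156. For the 'positive' outcome, the likelihood ratio is 0.728/0.213 = 3.4178.
Posterior odds = 0.33156 × 3.4178 = 1.1332, so P(H|E) = 1.1332/(1+1.1332) = 0.5312.

P(H | E) ≈ 0.5312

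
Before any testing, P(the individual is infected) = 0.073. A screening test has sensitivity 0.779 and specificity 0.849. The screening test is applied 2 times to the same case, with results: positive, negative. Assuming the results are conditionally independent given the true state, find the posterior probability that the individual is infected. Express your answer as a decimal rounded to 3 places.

Let H be the event that the individual is infected; start with P(H) = 0.073. P('positive'|H) = 0.779, P('positive'|¬H) = 0.151.
Update on result 1 ('positive'): P(H) ← 0.779·0.0730 / (0.779·0.0730 + 0.151·0.9270) = 0.056867/0.19684 = 0.2889.
Update on result 2 ('negative'): P(H) ← 0.221·0.2889 / (0.221·0.2889 + 0.849·0.7111) = 0.063846/0.66757 = 0.0956.

Posterior P(H) ≈ 0.096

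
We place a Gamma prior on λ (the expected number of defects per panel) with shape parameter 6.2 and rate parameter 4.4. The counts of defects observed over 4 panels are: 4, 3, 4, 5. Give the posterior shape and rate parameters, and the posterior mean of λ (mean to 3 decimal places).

Posterior: Gamma(shape=22.2, rate=8.4); mean ≈ 2.643

Total count ∑xᵢ = 16 over n = 4 panels.
Gamma is conjugate to the Poisson likelihood: posterior is Gamma(shape = 6.2+16 = 22.2, rate = 4.4+4 = 8.4).
E[λ | data] = 22.2/8.4 = 2.643.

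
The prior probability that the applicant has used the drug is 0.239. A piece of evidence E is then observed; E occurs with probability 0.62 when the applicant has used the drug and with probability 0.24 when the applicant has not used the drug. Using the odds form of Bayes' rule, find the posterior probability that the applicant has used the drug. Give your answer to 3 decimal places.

Prior odds = 0.239/(1−0.239) = 0.31406. In log-odds, ln(0.31406) = -1.1582.
Add log likelihood ratio: ln(2.5833) = 0.94908.
Posterior log-odds = -0.20909, so posterior odds = exp(-0.20909) = 0.81132. Converting, P(H|E) = 0.81132/1.8113 = 0.448.

Posterior probability ≈ 0.448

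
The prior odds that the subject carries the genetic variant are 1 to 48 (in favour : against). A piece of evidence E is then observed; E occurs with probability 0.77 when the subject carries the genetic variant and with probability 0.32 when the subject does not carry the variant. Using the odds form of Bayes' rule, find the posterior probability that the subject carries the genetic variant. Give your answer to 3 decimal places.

Posterior probability ≈ 0.048

Prior odds = 1/48 = 0.020833. In log-odds, ln(0.020833) = -3.8712.
Add log likelihood ratio: ln(2.4062) = 0.87807.
Posterior log-odds = -2.9931, so posterior odds = exp(-2.9931) = 0.050130. Converting, P(H|E) = 0.050130/1.0501 = 0.048.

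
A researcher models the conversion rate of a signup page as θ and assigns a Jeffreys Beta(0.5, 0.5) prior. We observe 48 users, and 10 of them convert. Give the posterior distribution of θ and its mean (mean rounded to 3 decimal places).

Observing 10 successes and 38 failures updates Beta(0.5, 0.5) by adding the success and failure counts to the two shape parameters: α = 0.5+10 = 10.5, β = 0.5+38 = 38.5.
Posterior mean = α/(α+β) = 10.5/49 = 0.214.

Posterior: Beta(10.5, 38.5); mean ≈ 0.214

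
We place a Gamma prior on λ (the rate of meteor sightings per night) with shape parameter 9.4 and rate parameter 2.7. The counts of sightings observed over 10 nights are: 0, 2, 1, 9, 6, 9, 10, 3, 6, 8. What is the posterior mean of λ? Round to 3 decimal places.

Total count ∑xᵢ = 54 over n = 10 nights.
Gamma is conjugate to the Poisson likelihood: posterior is Gamma(shape = 9.4+54 = 63.4, rate = 2.7+10 = 12.7).
Posterior mean = shape/rate = 63.4/12.7 = 4.992.

Posterior mean ≈ 4.992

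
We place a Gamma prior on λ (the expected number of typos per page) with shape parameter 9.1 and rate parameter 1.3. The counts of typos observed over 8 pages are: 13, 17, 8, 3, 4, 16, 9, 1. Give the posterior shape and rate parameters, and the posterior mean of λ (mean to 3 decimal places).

Posterior: Gamma(shape=80.1, rate=9.3); mean ≈ 8.613

The Poisson likelihood adds the total count to the shape and the number of exposure periods to the rate. Here ∑xᵢ = 71 and n = 8, so shape 9.1→80.1 and rate 1.3→9.3.
E[λ | data] = 80.1/9.3 = 8.613.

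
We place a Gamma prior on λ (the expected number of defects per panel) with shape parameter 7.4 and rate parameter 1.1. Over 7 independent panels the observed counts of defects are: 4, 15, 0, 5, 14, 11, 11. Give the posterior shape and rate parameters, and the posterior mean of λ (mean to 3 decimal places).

Posterior: Gamma(shape=67.4, rate=8.1); mean ≈ 8.321

The Poisson likelihood adds the total count to the shape and the number of exposure periods to the rate. Here ∑xᵢ = 60 and n = 7, so shape 7.4→67.4 and rate 1.1→8.1.
Posterior mean = shape/rate = 67.4/8.1 = 8.321.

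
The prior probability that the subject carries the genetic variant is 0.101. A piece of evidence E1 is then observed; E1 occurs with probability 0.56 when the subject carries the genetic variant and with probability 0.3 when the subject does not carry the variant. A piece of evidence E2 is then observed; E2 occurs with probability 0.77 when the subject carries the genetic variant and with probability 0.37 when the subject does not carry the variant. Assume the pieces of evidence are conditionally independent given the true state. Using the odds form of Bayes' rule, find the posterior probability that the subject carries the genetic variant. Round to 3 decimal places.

Prior odds = 0.101/(1−0.101) = 0.11235.
Likelihood ratio for E1 = 0.56/0.3 = 1.8667.
Likelihood ratio for E2 = 0.77/0.37 = 2.0811.
Posterior odds = prior odds × LR₁ × LR₂ = 0.43643.
Posterior probability = odds/(1+odds) = 0.43643/1.4364 = 0.304.

Posterior probability ≈ 0.304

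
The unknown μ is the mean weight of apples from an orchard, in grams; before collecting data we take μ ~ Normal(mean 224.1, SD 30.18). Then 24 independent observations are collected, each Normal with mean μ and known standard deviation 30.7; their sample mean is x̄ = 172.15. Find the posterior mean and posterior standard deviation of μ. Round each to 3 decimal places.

Prior precision 1/τ₀² = 1/30.18² = 0.00109790; data precision n/σ² = 24/30.7² = 0.0254645.
Posterior precision = 0.00109790 + 0.0254645 = 0.0265624, giving posterior SD = 1/√0.0265624 = 6.136.
Posterior mean = (0.00109790·224.1 + 0.0254645·172.15) / 0.0265624 = 174.297.

Posterior mean ≈ 174.297; posterior SD ≈ 6.136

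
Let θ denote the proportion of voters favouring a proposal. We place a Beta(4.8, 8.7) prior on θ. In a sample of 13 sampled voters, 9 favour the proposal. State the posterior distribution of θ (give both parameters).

Posterior: Beta(13.8, 12.7)

The binomial likelihood is conjugate to the Beta prior: with 9 successes and 4 failures, the posterior is Beta(4.8+9, 8.7+4) = Beta(13.8, 12.7).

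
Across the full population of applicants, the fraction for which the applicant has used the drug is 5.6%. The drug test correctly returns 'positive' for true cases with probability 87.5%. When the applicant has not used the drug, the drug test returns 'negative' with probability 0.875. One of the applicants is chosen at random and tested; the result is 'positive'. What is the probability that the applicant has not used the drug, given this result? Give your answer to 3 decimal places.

P(¬H | E) ≈ 0.707

Write H for 'the applicant has used the drug'. Prior odds H:¬H = 0.056/0.944 = 0.059322. For the 'positive' outcome, the likelihood ratio is 0.875/0.125 = 7.0000.
Posterior odds = 0.059322 × 7.0000 = 0.41525, so P(H|E) = 0.41525/(1+0.41525) = 0.293. Then P(¬H|E) = 1 − 0.293 = 0.707.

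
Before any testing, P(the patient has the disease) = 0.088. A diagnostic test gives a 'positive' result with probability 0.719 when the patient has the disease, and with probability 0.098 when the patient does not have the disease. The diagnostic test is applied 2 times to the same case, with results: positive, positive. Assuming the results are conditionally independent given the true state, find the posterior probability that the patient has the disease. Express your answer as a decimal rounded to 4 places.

With H the event that the patient has the disease, the joint likelihood of the observed sequence is P(data|H) = 0.719·0.719 = 0.51696 and P(data|¬H) = 0.098·0.098 = 0.0096040.
Bayes: P(H|data) = 0.088·0.51696 / (0.088·0.51696 + 0.912·0.0096040) = 0.045493/0.054251 = 0.8386.

Posterior P(H) ≈ 0.8386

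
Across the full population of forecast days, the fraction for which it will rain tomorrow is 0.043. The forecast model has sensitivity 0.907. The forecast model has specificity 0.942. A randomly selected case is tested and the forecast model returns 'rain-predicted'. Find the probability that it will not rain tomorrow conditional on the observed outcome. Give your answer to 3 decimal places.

P(¬H | E) ≈ 0.587

Write H for 'it will rain tomorrow'. Prior odds H:¬H = 0.043/0.957 = 0.044932. For the 'rain-predicted' outcome, the likelihood ratio is 0.907/0.058 = 15.638.
Posterior odds = 0.044932 × 15.638 = 0.70264, so P(H|E) = 0.70264/(1+0.70264) = 0.413. Then P(¬H|E) = 1 − 0.413 = 0.587.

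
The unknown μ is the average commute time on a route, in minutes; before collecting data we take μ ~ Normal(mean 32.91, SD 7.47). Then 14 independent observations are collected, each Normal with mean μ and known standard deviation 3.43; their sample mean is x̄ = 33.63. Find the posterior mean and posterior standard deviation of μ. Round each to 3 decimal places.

Posterior mean ≈ 33.619; posterior SD ≈ 0.910

With known σ, the Normal prior is conjugate. Weight on the data is w = (n/σ²)/(n/σ² + 1/τ₀²) = 1.18998/(1.18998+0.0179209) = 0.98516.
Posterior mean = w·x̄ + (1−w)·μ₀ = 0.98516·33.63 + 0.014836·32.91 = 33.619. Posterior variance = 1/(1.18998+0.0179209) = 0.827882, so SD = 0.910.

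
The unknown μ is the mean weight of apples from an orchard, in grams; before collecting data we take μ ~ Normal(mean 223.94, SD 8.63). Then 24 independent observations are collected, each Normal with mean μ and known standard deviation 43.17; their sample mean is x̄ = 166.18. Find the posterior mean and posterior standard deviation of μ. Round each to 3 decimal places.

With known σ, the Normal prior is conjugate. Weight on the data is w = (n/σ²)/(n/σ² + 1/τ₀²) = 0.0128780/(0.0128780+0.0134270) = 0.48956.
Posterior mean = w·x̄ + (1−w)·μ₀ = 0.48956·166.18 + 0.51044·223.94 = 195.663. Posterior variance = 1/(0.0128780+0.0134270) = 38.0157, so SD = 6.166.

Posterior mean ≈ 195.663; posterior SD ≈ 6.166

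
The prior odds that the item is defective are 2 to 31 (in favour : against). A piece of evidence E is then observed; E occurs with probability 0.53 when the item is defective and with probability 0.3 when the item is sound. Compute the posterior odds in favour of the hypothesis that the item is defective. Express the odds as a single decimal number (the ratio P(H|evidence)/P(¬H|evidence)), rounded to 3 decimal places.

Posterior odds ≈ 0.114

Prior odds = 2/31 = 0.064516. In log-odds, ln(0.064516) = -2.7408.
Add log likelihood ratio: ln(1.7667) = 0.56909.
Posterior log-odds = -2.1717, so posterior odds = exp(-2.1717) = 0.11398.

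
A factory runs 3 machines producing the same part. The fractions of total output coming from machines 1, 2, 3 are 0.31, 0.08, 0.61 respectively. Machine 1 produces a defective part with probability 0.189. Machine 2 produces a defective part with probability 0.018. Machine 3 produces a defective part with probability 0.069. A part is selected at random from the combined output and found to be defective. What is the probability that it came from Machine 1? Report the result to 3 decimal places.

Posterior probability ≈ 0.574

Tabulate prior·likelihood by source: [1] prior 0.31, lik 0.189, product 0.05859; [2] prior 0.08, lik 0.018, product 0.001440; [3] prior 0.61, lik 0.069, product 0.04209.
Normalizing constant = 0.10212; the posterior for Machine 1 is its product over the sum, 0.05859/0.10212 = 0.574.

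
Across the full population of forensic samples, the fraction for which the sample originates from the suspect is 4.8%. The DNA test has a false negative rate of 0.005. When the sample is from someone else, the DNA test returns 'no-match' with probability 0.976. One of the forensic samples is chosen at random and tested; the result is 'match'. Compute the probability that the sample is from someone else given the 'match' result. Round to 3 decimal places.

Let H be the event that the sample originates from the suspect. P(H) = 0.048, so P(¬H) = 0.952. With E the 'match' result, P(E|H) = 0.995 and P(E|¬H) = 0.024.
P(E) = 0.995·0.048 + 0.024·0.952 = 0.047760 + 0.022848 = 0.070608.
By Bayes' theorem, P(H|E) = 0.047760 / 0.070608 = 0.676. Hence P(¬H|E) = 1 − 0.676 = 0.324.

P(¬H | E) ≈ 0.324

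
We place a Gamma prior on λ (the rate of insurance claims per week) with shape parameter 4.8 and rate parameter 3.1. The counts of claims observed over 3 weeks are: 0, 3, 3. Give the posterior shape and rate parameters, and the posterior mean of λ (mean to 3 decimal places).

Posterior: Gamma(shape=10.8, rate=6.1); mean ≈ 1.770

The Poisson likelihood adds the total count to the shape and the number of exposure periods to the rate. Here ∑xᵢ = 6 and n = 3, so shape 4.8→10.8 and rate 3.1→6.1.
E[λ | data] = 10.8/6.1 = 1.770.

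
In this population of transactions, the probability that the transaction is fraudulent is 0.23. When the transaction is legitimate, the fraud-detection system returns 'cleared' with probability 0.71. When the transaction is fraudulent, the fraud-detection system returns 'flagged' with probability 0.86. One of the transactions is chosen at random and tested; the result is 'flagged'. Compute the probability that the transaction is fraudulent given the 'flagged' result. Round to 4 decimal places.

P(H | E) ≈ 0.4697

Write H for 'the transaction is fraudulent'. Prior odds H:¬H = 0.23/0.77 = 0.29870. For the 'flagged' outcome, the likelihood ratio is 0.86/0.29 = 2.9655.
Posterior odds = 0.29870 × 2.9655 = 0.88580, so P(H|E) = 0.88580/(1+0.88580) = 0.4697.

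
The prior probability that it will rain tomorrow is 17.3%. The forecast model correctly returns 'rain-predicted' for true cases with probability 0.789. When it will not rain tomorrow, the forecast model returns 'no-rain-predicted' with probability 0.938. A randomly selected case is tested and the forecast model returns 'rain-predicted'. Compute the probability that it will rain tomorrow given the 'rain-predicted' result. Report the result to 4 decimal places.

Write H for 'it will rain tomorrow'. Prior odds H:¬H = 0.173/0.827 = 0.20919. For the 'rain-predicted' outcome, the likelihood ratio is 0.789/0.062 = 12.726.
Posterior odds = 0.20919 × 12.726 = 2.6621, so P(H|E) = 2.6621/(1+2.6621) = 0.7269.

P(H | E) ≈ 0.7269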